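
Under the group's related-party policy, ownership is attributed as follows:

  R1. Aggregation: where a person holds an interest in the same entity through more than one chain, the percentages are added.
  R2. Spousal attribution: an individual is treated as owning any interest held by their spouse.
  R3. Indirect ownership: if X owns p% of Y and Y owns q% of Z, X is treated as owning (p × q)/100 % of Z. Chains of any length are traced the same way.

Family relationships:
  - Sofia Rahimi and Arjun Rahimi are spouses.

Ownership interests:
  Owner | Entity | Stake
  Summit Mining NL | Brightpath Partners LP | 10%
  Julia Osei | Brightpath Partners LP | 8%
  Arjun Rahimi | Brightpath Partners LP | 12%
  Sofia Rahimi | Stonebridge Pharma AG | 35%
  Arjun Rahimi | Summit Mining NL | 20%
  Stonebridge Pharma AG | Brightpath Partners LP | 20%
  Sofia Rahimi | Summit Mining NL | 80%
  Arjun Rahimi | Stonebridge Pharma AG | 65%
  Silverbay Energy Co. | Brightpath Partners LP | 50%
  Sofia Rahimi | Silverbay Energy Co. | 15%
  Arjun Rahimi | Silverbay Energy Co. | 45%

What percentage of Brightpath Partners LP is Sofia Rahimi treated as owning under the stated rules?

By spousal attribution (R2), Sofia Rahimi is treated as also owning Arjun Rahimi's interest in Summit Mining NL, giving 80% + 20% = 100%.
By spousal attribution (R2), Sofia Rahimi is treated as also owning Arjun Rahimi's interest in Silverbay Energy Co, giving 15% + 45% = 60%.
By spousal attribution (R2), Sofia Rahimi is treated as also owning Arjun Rahimi's interest in Stonebridge Pharma AG, giving 35% + 65% = 100%.
By spousal attribution (R2), Sofia Rahimi is treated as owning Arjun Rahimi's 12% interest in Brightpath Partners LP.
Chain via Summit Mining NL (R3): 100% × 10% = 10% of Brightpath Partners LP.
Chain via Silverbay Energy Co. (R3): 60% × 50% = 30% of Brightpath Partners LP.
Chain via Stonebridge Pharma AG (R3): 100% × 20% = 20% of Brightpath Partners LP.
Direct interest in Brightpath Partners LP: 12%.
Aggregating (R1): 10% + 30% + 20% + 12% = 72%.

72%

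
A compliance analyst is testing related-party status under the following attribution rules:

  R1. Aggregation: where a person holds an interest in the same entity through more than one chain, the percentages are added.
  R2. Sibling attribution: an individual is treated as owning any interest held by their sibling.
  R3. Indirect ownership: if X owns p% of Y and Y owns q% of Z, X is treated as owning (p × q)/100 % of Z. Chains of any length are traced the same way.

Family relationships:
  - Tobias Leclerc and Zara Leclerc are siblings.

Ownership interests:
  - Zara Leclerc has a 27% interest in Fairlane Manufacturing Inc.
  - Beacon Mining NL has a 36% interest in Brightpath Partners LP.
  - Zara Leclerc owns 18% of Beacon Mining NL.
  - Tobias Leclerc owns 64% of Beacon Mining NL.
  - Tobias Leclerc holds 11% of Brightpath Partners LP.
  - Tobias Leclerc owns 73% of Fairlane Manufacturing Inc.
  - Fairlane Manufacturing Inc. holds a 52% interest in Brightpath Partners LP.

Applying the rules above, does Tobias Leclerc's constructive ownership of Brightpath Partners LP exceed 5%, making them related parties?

By sibling attribution (R2), Tobias Leclerc is treated as also owning Zara Leclerc's interest in Beacon Mining NL, giving 64% + 18% = 82%.
By sibling attribution (R2), Tobias Leclerc is treated as also owning Zara Leclerc's interest in Fairlane Manufacturing Inc, giving 73% + 27% = 100%.
Chain via Beacon Mining NL (R3): 82% × 36% = 29.52% of Brightpath Partners LP.
Chain via Fairlane Manufacturing Inc. (R3): 100% × 52% = 52% of Brightpath Partners LP.
Direct interest in Brightpath Partners LP: 11%.
Aggregating (R1): 29.52% + 52% + 11% = 92.52%.
92.52% exceeds the 5% threshold, so Tobias is a related party to Brightpath Partners LP.

Yes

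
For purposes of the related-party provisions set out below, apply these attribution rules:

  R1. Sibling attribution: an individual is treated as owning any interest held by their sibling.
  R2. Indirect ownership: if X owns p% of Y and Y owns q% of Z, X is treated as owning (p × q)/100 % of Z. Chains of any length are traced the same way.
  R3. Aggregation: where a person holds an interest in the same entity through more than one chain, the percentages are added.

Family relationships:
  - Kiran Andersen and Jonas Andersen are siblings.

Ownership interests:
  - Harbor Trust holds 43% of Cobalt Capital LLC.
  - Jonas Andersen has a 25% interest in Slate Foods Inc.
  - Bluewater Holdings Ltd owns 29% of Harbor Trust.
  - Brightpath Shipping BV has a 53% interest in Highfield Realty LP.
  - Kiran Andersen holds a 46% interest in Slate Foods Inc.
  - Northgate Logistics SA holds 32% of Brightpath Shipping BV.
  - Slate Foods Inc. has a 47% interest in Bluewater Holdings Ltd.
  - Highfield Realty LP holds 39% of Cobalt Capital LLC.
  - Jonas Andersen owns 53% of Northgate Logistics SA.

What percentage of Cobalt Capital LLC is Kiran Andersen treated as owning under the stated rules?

By sibling attribution (R1), Kiran Andersen is treated as also owning Jonas Andersen's interest in Slate Foods Inc, giving 46% + 25% = 71%.
By sibling attribution (R1), Kiran Andersen is treated as owning Jonas Andersen's 53% interest in Northgate Logistics SA.
Chain via Slate Foods Inc. → Bluewater Holdings Ltd → Harbor Trust (R2): 71% × 47% × 29% × 43% = 4.161239% of Cobalt Capital LLC.
Chain via Northgate Logistics SA → Brightpath Shipping BV → Highfield Realty LP (R2): 53% × 32% × 53% × 39% = 3.505632% of Cobalt Capital LLC.
Aggregating (R3): 4.161239% + 3.505632% = 7.666871%.

7.666871%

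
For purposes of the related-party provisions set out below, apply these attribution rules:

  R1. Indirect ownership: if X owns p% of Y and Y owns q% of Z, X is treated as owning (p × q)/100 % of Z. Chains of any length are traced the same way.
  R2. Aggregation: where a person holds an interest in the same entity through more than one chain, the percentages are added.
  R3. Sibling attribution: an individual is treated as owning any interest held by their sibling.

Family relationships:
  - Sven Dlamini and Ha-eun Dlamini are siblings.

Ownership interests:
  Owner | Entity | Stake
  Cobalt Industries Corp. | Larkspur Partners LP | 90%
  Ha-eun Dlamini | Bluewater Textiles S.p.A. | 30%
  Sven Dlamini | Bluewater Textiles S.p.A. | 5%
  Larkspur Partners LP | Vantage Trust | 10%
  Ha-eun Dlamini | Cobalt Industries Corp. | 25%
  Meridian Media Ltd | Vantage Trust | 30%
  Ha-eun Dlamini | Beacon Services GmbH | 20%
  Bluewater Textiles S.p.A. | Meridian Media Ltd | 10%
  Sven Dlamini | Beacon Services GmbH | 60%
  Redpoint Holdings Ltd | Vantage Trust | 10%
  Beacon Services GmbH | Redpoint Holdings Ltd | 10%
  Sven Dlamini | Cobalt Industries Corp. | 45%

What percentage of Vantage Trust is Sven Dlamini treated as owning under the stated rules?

By sibling attribution (R3), Sven Dlamini is treated as also owning Ha-eun Dlamini's interest in Cobalt Industries Corp, giving 45% + 25% = 70%.
By sibling attribution (R3), Sven Dlamini is treated as also owning Ha-eun Dlamini's interest in Bluewater Textiles S.p.A, giving 5% + 30% = 35%.
By sibling attribution (R3), Sven Dlamini is treated as also owning Ha-eun Dlamini's interest in Beacon Services GmbH, giving 60% + 20% = 80%.
Chain via Cobalt Industries Corp. → Larkspur Partners LP (R1): 70% × 90% × 10% = 6.3% of Vantage Trust.
Chain via Bluewater Textiles S.p.A. → Meridian Media Ltd (R1): 35% × 10% × 30% = 1.05% of Vantage Trust.
Chain via Beacon Services GmbH → Redpoint Holdings Ltd (R1): 80% × 10% × 10% = 0.8% of Vantage Trust.
Aggregating (R2): 6.3% + 1.05% + 0.8% = 8.15%.

8.15%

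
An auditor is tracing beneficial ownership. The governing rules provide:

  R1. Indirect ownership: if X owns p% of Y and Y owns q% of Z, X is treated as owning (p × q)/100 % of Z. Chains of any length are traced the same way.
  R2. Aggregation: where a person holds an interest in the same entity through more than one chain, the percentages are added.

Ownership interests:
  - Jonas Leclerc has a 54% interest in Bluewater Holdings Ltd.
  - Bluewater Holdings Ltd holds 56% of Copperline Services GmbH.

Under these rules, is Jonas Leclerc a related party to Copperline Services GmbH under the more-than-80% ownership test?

No

Chain via Bluewater Holdings Ltd (R1): 54% × 56% = 30.24% of Copperline Services GmbH.
30.24% does not exceed the 80% threshold, so Jonas is not a related party to Copperline Services GmbH.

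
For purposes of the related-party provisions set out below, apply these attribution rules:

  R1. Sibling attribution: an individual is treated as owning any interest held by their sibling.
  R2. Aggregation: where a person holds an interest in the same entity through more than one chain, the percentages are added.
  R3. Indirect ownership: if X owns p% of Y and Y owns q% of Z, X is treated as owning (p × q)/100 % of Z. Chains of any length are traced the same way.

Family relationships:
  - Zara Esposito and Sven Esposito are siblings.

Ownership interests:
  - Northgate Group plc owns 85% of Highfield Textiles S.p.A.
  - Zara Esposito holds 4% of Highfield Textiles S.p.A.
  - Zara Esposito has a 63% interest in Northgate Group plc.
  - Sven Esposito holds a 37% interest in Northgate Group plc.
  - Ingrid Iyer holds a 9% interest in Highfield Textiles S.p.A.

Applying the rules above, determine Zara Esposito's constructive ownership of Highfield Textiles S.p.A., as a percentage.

89%

By sibling attribution (R1), Zara Esposito is treated as also owning Sven Esposito's interest in Northgate Group plc, giving 63% + 37% = 100%.
Chain via Northgate Group plc (R3): 100% × 85% = 85% of Highfield Textiles S.p.A.
Direct interest in Highfield Textiles S.p.A: 4%.
Aggregating (R2): 85% + 4% = 89%.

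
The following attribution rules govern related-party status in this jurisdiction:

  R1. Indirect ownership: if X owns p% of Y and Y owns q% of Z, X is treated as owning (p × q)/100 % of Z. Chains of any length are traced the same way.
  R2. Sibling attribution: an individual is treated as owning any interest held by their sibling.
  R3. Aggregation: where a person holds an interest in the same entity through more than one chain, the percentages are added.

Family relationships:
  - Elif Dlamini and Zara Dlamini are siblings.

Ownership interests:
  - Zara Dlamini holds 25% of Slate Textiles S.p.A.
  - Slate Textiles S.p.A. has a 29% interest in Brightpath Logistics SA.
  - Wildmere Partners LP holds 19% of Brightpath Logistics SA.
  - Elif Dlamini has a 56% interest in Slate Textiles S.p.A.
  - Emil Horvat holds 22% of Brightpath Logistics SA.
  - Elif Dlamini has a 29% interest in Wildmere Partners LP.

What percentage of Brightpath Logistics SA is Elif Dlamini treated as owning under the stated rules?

29%

By sibling attribution (R2), Elif Dlamini is treated as also owning Zara Dlamini's interest in Slate Textiles S.p.A, giving 56% + 25% = 81%.
Chain via Wildmere Partners LP (R1): 29% × 19% = 5.51% of Brightpath Logistics SA.
Chain via Slate Textiles S.p.A. (R1): 81% × 29% = 23.49% of Brightpath Logistics SA.
Aggregating (R3): 5.51% + 23.49% = 29%.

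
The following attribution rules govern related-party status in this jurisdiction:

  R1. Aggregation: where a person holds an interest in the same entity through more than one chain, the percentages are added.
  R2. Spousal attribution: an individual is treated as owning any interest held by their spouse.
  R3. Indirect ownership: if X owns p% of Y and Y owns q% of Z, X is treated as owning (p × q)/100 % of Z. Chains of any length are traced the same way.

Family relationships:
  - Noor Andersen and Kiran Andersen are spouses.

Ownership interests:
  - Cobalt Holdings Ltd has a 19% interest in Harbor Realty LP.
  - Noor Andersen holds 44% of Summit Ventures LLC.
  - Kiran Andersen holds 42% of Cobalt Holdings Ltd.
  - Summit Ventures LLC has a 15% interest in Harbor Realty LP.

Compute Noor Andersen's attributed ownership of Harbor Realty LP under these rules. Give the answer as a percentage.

By spousal attribution (R2), Noor Andersen is treated as owning Kiran Andersen's 42% interest in Cobalt Holdings Ltd.
Chain via Summit Ventures LLC (R3): 44% × 15% = 6.6% of Harbor Realty LP.
Chain via Cobalt Holdings Ltd (R3): 42% × 19% = 7.98% of Harbor Realty LP.
Aggregating (R1): 6.6% + 7.98% = 14.58%.

14.58%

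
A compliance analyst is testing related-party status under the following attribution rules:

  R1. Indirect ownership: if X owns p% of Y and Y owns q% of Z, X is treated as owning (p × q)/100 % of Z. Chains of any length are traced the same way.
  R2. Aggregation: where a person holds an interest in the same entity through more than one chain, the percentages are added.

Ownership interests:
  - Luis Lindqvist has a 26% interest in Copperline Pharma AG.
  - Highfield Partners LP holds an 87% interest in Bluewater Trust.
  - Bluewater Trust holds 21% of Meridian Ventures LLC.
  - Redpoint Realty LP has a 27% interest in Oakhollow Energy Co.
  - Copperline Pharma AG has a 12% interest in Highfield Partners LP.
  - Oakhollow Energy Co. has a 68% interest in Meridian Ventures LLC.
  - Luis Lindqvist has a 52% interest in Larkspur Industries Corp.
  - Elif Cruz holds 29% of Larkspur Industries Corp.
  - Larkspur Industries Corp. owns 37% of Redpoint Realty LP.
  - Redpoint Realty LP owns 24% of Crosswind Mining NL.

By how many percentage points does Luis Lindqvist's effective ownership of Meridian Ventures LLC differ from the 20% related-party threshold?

15.897512

Chain via Larkspur Industries Corp. → Redpoint Realty LP → Oakhollow Energy Co. (R1): 52% × 37% × 27% × 68% = 3.532464% of Meridian Ventures LLC.
Chain via Copperline Pharma AG → Highfield Partners LP → Bluewater Trust (R1): 26% × 12% × 87% × 21% = 0.570024% of Meridian Ventures LLC.
Aggregating (R2): 3.532464% + 0.570024% = 4.102488%.
4.102488% falls short of the 20% threshold by 15.897512 percentage points.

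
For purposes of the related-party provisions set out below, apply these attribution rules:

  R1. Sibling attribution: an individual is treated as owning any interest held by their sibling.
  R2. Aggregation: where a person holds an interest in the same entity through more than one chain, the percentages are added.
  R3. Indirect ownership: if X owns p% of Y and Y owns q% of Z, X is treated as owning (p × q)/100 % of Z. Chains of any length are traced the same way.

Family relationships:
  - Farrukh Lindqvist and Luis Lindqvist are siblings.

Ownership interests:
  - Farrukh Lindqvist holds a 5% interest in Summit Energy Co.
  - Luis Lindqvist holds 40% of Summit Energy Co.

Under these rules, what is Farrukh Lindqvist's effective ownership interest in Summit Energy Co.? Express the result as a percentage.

45%

By sibling attribution (R1), Farrukh Lindqvist is treated as also owning Luis Lindqvist's interest in Summit Energy Co, giving 5% + 40% = 45%.
Direct interest in Summit Energy Co: 45%.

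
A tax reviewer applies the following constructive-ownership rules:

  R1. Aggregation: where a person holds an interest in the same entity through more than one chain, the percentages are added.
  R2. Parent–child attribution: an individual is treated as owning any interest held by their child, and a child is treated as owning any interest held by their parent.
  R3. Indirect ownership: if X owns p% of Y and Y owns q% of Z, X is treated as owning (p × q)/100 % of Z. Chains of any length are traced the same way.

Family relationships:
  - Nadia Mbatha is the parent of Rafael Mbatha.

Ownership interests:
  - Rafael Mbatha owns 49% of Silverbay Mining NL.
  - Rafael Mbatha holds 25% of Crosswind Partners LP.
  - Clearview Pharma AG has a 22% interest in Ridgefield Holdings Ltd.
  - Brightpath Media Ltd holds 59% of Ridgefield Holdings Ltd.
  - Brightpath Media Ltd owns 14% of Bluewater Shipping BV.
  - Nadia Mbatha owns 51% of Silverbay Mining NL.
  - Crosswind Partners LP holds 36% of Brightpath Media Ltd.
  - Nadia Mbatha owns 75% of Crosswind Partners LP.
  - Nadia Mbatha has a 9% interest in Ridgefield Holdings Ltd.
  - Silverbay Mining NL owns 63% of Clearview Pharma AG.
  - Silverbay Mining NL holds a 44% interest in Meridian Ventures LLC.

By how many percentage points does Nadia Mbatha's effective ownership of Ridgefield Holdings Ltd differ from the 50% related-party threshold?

By parent–child attribution (R2), Nadia Mbatha is treated as also owning Rafael Mbatha's interest in Crosswind Partners LP, giving 75% + 25% = 100%.
By parent–child attribution (R2), Nadia Mbatha is treated as also owning Rafael Mbatha's interest in Silverbay Mining NL, giving 51% + 49% = 100%.
Chain via Crosswind Partners LP → Brightpath Media Ltd (R3): 100% × 36% × 59% = 21.24% of Ridgefield Holdings Ltd.
Chain via Silverbay Mining NL → Clearview Pharma AG (R3): 100% × 63% × 22% = 13.86% of Ridgefield Holdings Ltd.
Direct interest in Ridgefield Holdings Ltd: 9%.
Aggregating (R1): 21.24% + 13.86% + 9% = 44.1%.
44.1% falls short of the 50% threshold by 5.9 percentage points.

5.9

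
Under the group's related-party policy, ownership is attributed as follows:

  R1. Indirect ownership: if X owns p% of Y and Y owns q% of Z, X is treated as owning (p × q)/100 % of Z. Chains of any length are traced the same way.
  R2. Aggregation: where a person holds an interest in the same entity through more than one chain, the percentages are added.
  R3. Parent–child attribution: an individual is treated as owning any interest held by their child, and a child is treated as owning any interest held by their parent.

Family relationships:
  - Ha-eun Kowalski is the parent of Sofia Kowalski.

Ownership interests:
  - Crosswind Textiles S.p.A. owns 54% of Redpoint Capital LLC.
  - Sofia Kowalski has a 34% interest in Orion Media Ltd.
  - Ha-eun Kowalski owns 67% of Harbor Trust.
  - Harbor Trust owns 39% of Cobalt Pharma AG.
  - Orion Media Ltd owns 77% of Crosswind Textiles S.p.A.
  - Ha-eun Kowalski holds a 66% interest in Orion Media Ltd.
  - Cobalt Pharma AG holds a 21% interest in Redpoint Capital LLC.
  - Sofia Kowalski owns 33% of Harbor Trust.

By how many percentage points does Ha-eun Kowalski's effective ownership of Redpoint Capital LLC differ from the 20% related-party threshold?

29.77

By parent–child attribution (R3), Ha-eun Kowalski is treated as also owning Sofia Kowalski's interest in Harbor Trust, giving 67% + 33% = 100%.
By parent–child attribution (R3), Ha-eun Kowalski is treated as also owning Sofia Kowalski's interest in Orion Media Ltd, giving 66% + 34% = 100%.
Chain via Harbor Trust → Cobalt Pharma AG (R1): 100% × 39% × 21% = 8.19% of Redpoint Capital LLC.
Chain via Orion Media Ltd → Crosswind Textiles S.p.A. (R1): 100% × 77% × 54% = 41.58% of Redpoint Capital LLC.
Aggregating (R2): 8.19% + 41.58% = 49.77%.
49.77% exceeds the 20% threshold by 29.77 percentage points.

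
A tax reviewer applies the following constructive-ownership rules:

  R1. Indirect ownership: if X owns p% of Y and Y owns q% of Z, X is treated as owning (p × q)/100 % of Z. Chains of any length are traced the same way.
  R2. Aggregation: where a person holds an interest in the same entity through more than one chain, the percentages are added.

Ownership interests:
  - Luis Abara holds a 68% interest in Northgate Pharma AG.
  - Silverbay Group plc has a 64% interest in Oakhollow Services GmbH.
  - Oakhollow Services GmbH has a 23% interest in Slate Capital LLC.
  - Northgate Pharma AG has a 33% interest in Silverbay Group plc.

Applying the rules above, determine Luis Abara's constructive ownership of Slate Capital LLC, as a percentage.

Chain via Northgate Pharma AG → Silverbay Group plc → Oakhollow Services GmbH (R1): 68% × 33% × 64% × 23% = 3.303168% of Slate Capital LLC.

3.303168%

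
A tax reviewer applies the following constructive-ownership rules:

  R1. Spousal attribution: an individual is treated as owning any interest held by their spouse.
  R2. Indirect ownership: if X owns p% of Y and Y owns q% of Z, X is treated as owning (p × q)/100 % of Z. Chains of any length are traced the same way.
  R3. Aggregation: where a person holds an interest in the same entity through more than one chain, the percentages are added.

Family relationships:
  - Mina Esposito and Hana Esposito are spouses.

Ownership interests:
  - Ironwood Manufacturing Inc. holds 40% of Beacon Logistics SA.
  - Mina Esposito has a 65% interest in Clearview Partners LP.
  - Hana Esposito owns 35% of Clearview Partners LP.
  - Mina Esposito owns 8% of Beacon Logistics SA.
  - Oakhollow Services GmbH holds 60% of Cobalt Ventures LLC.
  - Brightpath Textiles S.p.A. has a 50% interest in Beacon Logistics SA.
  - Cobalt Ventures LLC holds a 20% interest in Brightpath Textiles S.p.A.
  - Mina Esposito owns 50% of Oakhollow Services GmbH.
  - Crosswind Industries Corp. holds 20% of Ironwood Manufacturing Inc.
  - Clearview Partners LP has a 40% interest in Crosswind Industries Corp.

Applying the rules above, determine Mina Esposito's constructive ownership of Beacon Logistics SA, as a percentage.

By spousal attribution (R1), Mina Esposito is treated as also owning Hana Esposito's interest in Clearview Partners LP, giving 65% + 35% = 100%.
Chain via Clearview Partners LP → Crosswind Industries Corp. → Ironwood Manufacturing Inc. (R2): 100% × 40% × 20% × 40% = 3.2% of Beacon Logistics SA.
Chain via Oakhollow Services GmbH → Cobalt Ventures LLC → Brightpath Textiles S.p.A. (R2): 50% × 60% × 20% × 50% = 3% of Beacon Logistics SA.
Direct interest in Beacon Logistics SA: 8%.
Aggregating (R3): 3.2% + 3% + 8% = 14.2%.

14.2%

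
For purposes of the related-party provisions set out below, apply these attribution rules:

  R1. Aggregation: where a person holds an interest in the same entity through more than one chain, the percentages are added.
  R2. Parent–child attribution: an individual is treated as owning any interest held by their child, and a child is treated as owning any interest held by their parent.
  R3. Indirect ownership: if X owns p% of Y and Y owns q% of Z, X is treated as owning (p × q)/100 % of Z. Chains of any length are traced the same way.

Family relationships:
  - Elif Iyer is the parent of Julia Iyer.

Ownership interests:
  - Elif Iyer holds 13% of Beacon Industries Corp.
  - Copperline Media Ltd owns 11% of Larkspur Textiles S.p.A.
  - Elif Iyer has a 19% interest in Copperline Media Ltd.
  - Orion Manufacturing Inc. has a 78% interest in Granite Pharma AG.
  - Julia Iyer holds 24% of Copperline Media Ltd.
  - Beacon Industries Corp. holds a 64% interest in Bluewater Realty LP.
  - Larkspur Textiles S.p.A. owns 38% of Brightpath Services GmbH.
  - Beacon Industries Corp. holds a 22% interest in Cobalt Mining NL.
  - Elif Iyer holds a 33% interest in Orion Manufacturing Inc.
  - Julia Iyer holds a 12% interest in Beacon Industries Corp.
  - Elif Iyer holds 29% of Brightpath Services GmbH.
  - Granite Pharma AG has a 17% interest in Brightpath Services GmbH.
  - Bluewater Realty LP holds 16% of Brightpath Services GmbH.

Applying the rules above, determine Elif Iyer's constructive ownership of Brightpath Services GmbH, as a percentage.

37.7332%

By parent–child attribution (R2), Elif Iyer is treated as also owning Julia Iyer's interest in Beacon Industries Corp, giving 13% + 12% = 25%.
By parent–child attribution (R2), Elif Iyer is treated as also owning Julia Iyer's interest in Copperline Media Ltd, giving 19% + 24% = 43%.
Chain via Orion Manufacturing Inc. → Granite Pharma AG (R3): 33% × 78% × 17% = 4.3758% of Brightpath Services GmbH.
Chain via Beacon Industries Corp. → Bluewater Realty LP (R3): 25% × 64% × 16% = 2.56% of Brightpath Services GmbH.
Chain via Copperline Media Ltd → Larkspur Textiles S.p.A. (R3): 43% × 11% × 38% = 1.7974% of Brightpath Services GmbH.
Direct interest in Brightpath Services GmbH: 29%.
Aggregating (R1): 4.3758% + 2.56% + 1.7974% + 29% = 37.7332%.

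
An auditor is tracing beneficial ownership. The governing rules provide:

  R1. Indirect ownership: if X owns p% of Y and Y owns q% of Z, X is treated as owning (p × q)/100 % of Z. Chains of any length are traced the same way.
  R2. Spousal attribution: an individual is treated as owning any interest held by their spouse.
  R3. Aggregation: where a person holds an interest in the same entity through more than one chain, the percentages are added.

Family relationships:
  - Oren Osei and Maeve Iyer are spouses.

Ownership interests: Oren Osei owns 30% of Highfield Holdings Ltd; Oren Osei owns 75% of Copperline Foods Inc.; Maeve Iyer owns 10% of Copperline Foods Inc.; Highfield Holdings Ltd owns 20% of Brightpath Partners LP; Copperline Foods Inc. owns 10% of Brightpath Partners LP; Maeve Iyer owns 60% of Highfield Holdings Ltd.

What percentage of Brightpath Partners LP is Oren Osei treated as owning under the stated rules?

26.5%

By spousal attribution (R2), Oren Osei is treated as also owning Maeve Iyer's interest in Copperline Foods Inc, giving 75% + 10% = 85%.
By spousal attribution (R2), Oren Osei is treated as also owning Maeve Iyer's interest in Highfield Holdings Ltd, giving 30% + 60% = 90%.
Chain via Copperline Foods Inc. (R1): 85% × 10% = 8.5% of Brightpath Partners LP.
Chain via Highfield Holdings Ltd (R1): 90% × 20% = 18% of Brightpath Partners LP.
Aggregating (R3): 8.5% + 18% = 26.5%.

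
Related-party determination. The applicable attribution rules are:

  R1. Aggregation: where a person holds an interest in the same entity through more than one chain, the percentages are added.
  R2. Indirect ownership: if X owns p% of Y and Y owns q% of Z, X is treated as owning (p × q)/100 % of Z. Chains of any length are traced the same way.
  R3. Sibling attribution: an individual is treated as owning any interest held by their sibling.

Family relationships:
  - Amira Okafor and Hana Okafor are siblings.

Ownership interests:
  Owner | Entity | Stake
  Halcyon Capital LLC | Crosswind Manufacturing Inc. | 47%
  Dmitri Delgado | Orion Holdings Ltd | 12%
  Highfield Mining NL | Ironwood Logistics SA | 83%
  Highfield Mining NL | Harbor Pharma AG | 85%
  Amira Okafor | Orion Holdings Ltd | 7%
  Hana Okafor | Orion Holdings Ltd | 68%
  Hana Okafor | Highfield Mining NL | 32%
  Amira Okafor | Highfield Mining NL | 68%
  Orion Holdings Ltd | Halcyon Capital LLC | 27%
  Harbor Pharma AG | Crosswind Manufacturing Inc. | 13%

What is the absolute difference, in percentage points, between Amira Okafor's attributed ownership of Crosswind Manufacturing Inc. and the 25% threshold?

By sibling attribution (R3), Amira Okafor is treated as also owning Hana Okafor's interest in Highfield Mining NL, giving 68% + 32% = 100%.
By sibling attribution (R3), Amira Okafor is treated as also owning Hana Okafor's interest in Orion Holdings Ltd, giving 7% + 68% = 75%.
Chain via Highfield Mining NL → Harbor Pharma AG (R2): 100% × 85% × 13% = 11.05% of Crosswind Manufacturing Inc.
Chain via Orion Holdings Ltd → Halcyon Capital LLC (R2): 75% × 27% × 47% = 9.5175% of Crosswind Manufacturing Inc.
Aggregating (R1): 11.05% + 9.5175% = 20.5675%.
20.5675% falls short of the 25% threshold by 4.4325 percentage points.

4.4325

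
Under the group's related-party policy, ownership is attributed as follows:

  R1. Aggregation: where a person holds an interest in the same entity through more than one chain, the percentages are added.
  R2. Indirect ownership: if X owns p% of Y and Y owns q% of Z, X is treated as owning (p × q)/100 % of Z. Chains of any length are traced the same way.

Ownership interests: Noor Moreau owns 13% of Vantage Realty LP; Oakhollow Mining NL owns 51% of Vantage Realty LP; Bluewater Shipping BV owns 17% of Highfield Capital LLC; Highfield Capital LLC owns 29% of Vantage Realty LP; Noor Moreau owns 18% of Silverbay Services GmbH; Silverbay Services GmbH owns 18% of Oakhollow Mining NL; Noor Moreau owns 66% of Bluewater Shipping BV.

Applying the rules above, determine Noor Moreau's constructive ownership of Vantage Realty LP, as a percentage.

17.9062%

Chain via Silverbay Services GmbH → Oakhollow Mining NL (R2): 18% × 18% × 51% = 1.6524% of Vantage Realty LP.
Chain via Bluewater Shipping BV → Highfield Capital LLC (R2): 66% × 17% × 29% = 3.2538% of Vantage Realty LP.
Direct interest in Vantage Realty LP: 13%.
Aggregating (R1): 1.6524% + 3.2538% + 13% = 17.9062%.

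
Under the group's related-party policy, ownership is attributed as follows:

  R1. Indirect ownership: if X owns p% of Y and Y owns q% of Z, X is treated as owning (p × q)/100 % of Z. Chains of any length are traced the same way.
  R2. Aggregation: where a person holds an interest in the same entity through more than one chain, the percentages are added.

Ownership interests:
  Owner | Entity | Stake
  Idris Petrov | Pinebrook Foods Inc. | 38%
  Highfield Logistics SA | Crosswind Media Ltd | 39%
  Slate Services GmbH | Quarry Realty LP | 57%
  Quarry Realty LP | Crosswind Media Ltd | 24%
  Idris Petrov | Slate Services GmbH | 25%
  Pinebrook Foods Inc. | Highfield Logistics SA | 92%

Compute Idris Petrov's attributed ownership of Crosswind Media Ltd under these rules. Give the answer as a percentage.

17.0544%

Chain via Slate Services GmbH → Quarry Realty LP (R1): 25% × 57% × 24% = 3.42% of Crosswind Media Ltd.
Chain via Pinebrook Foods Inc. → Highfield Logistics SA (R1): 38% × 92% × 39% = 13.6344% of Crosswind Media Ltd.
Aggregating (R2): 3.42% + 13.6344% = 17.0544%.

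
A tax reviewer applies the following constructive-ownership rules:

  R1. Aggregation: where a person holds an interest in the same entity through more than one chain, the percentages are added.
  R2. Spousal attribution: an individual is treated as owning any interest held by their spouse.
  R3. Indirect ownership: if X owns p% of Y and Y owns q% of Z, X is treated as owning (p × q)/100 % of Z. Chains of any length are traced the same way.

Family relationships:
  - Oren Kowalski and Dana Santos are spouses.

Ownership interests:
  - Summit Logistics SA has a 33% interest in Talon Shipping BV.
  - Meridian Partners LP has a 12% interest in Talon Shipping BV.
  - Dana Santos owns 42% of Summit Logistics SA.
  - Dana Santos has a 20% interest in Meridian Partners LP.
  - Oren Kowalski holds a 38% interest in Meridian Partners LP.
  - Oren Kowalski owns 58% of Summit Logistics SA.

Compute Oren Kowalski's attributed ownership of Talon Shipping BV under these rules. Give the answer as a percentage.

39.96%

By spousal attribution (R2), Oren Kowalski is treated as also owning Dana Santos's interest in Meridian Partners LP, giving 38% + 20% = 58%.
By spousal attribution (R2), Oren Kowalski is treated as also owning Dana Santos's interest in Summit Logistics SA, giving 58% + 42% = 100%.
Chain via Meridian Partners LP (R3): 58% × 12% = 6.96% of Talon Shipping BV.
Chain via Summit Logistics SA (R3): 100% × 33% = 33% of Talon Shipping BV.
Aggregating (R1): 6.96% + 33% = 39.96%.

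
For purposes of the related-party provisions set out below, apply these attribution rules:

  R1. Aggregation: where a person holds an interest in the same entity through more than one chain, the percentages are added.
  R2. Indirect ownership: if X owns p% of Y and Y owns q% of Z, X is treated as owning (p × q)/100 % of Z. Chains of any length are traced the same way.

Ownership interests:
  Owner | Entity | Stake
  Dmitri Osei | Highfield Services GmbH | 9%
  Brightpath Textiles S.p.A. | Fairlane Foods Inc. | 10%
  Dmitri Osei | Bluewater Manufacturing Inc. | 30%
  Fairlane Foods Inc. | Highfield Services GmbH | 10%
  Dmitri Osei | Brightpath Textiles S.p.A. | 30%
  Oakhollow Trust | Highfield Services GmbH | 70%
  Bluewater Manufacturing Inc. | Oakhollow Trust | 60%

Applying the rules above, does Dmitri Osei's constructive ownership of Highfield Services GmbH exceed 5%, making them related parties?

Yes

Chain via Brightpath Textiles S.p.A. → Fairlane Foods Inc. (R2): 30% × 10% × 10% = 0.3% of Highfield Services GmbH.
Chain via Bluewater Manufacturing Inc. → Oakhollow Trust (R2): 30% × 60% × 70% = 12.6% of Highfield Services GmbH.
Direct interest in Highfield Services GmbH: 9%.
Aggregating (R1): 0.3% + 12.6% + 9% = 21.9%.
21.9% exceeds the 5% threshold, so Dmitri is a related party to Highfield Services GmbH.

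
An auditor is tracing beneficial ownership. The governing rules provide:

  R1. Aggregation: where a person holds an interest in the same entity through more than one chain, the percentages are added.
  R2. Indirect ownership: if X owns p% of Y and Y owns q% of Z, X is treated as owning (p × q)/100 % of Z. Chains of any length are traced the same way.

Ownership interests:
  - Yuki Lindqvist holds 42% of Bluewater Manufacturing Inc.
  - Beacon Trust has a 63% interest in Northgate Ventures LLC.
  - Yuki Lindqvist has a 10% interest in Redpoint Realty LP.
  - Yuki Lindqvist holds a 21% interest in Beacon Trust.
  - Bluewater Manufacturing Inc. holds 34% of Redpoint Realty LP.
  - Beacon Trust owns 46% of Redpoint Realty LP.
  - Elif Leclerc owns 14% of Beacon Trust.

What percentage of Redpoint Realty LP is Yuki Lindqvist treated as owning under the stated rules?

33.94%

Chain via Beacon Trust (R2): 21% × 46% = 9.66% of Redpoint Realty LP.
Chain via Bluewater Manufacturing Inc. (R2): 42% × 34% = 14.28% of Redpoint Realty LP.
Direct interest in Redpoint Realty LP: 10%.
Aggregating (R1): 9.66% + 14.28% + 10% = 33.94%.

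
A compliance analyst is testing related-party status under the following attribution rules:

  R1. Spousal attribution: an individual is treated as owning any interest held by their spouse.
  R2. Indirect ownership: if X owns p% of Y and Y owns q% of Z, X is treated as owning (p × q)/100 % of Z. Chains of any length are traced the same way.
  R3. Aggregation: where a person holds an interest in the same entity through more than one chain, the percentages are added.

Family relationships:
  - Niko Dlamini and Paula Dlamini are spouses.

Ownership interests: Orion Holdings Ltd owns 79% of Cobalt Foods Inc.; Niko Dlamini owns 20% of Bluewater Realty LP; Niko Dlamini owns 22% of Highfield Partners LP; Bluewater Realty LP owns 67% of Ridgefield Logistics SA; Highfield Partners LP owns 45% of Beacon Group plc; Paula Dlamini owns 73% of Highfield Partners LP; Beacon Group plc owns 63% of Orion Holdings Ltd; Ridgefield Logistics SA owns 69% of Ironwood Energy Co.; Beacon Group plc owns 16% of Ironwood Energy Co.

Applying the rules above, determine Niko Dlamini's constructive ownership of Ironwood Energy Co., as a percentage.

16.086%

By spousal attribution (R1), Niko Dlamini is treated as also owning Paula Dlamini's interest in Highfield Partners LP, giving 22% + 73% = 95%.
Chain via Bluewater Realty LP → Ridgefield Logistics SA (R2): 20% × 67% × 69% = 9.246% of Ironwood Energy Co.
Chain via Highfield Partners LP → Beacon Group plc (R2): 95% × 45% × 16% = 6.84% of Ironwood Energy Co.
Aggregating (R3): 9.246% + 6.84% = 16.086%.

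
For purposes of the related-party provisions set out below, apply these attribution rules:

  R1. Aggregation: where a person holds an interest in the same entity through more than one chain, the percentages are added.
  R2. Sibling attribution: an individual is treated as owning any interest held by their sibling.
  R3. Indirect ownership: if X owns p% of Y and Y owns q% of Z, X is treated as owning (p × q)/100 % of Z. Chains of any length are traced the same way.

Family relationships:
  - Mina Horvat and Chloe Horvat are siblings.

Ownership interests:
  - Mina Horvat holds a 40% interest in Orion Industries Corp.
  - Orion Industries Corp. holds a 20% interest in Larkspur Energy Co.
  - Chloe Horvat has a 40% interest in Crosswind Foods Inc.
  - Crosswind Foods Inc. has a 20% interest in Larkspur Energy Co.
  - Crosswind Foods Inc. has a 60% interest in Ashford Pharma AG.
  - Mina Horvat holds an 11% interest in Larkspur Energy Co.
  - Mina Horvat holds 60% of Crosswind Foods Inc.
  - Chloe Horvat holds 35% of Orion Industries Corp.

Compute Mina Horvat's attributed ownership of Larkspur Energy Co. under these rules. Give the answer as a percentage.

46%

By sibling attribution (R2), Mina Horvat is treated as also owning Chloe Horvat's interest in Orion Industries Corp, giving 40% + 35% = 75%.
By sibling attribution (R2), Mina Horvat is treated as also owning Chloe Horvat's interest in Crosswind Foods Inc, giving 60% + 40% = 100%.
Chain via Orion Industries Corp. (R3): 75% × 20% = 15% of Larkspur Energy Co.
Chain via Crosswind Foods Inc. (R3): 100% × 20% = 20% of Larkspur Energy Co.
Direct interest in Larkspur Energy Co: 11%.
Aggregating (R1): 15% + 20% + 11% = 46%.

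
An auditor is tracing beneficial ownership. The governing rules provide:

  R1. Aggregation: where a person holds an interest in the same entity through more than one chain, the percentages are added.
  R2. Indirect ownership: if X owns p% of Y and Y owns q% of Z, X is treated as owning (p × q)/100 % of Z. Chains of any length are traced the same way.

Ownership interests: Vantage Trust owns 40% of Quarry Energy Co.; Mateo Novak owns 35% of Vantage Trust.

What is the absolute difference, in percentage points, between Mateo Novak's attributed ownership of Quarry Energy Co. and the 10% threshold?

Chain via Vantage Trust (R2): 35% × 40% = 14% of Quarry Energy Co.
14% exceeds the 10% threshold by 4 percentage points.

4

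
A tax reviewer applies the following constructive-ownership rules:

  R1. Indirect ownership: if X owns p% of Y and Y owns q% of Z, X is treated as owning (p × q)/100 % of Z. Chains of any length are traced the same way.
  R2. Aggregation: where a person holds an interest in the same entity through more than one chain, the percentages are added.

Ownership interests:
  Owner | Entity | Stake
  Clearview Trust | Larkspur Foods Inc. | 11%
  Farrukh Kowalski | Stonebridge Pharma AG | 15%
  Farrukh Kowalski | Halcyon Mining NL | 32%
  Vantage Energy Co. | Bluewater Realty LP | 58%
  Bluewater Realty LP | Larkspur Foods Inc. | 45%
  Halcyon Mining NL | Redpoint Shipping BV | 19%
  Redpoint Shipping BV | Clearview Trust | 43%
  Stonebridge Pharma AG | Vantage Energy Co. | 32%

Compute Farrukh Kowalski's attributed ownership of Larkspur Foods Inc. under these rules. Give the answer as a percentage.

1.540384%

Chain via Halcyon Mining NL → Redpoint Shipping BV → Clearview Trust (R1): 32% × 19% × 43% × 11% = 0.287584% of Larkspur Foods Inc.
Chain via Stonebridge Pharma AG → Vantage Energy Co. → Bluewater Realty LP (R1): 15% × 32% × 58% × 45% = 1.2528% of Larkspur Foods Inc.
Aggregating (R2): 0.287584% + 1.2528% = 1.540384%.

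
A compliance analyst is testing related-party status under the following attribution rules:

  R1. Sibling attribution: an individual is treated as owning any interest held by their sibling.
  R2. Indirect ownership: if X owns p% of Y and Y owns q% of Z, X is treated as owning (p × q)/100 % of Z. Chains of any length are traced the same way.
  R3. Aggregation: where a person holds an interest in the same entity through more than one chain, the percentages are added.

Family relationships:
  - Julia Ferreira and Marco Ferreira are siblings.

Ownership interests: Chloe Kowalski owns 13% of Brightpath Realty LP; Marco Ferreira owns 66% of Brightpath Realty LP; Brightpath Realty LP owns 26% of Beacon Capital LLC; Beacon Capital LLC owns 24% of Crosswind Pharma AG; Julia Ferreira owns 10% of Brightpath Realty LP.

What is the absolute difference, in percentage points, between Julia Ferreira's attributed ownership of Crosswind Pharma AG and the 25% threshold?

By sibling attribution (R1), Julia Ferreira is treated as also owning Marco Ferreira's interest in Brightpath Realty LP, giving 10% + 66% = 76%.
Chain via Brightpath Realty LP → Beacon Capital LLC (R2): 76% × 26% × 24% = 4.7424% of Crosswind Pharma AG.
4.7424% falls short of the 25% threshold by 20.2576 percentage points.

20.2576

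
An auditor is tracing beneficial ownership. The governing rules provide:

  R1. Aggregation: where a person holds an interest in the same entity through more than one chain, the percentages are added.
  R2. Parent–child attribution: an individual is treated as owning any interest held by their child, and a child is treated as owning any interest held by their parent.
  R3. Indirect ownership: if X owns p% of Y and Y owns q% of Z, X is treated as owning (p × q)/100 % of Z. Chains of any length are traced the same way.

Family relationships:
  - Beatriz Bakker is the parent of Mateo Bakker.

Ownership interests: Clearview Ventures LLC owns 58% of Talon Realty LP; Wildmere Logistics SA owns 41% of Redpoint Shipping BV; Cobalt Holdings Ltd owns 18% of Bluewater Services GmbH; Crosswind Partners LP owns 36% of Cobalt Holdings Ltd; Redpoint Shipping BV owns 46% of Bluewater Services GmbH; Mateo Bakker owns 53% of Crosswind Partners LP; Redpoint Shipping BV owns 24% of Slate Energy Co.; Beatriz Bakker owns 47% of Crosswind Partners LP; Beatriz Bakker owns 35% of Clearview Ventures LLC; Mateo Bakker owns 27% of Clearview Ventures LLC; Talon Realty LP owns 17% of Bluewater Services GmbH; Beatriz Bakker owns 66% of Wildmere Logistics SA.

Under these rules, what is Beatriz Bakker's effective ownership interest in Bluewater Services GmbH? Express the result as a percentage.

25.0408%

By parent–child attribution (R2), Beatriz Bakker is treated as also owning Mateo Bakker's interest in Crosswind Partners LP, giving 47% + 53% = 100%.
By parent–child attribution (R2), Beatriz Bakker is treated as also owning Mateo Bakker's interest in Clearview Ventures LLC, giving 35% + 27% = 62%.
Chain via Crosswind Partners LP → Cobalt Holdings Ltd (R3): 100% × 36% × 18% = 6.48% of Bluewater Services GmbH.
Chain via Clearview Ventures LLC → Talon Realty LP (R3): 62% × 58% × 17% = 6.1132% of Bluewater Services GmbH.
Chain via Wildmere Logistics SA → Redpoint Shipping BV (R3): 66% × 41% × 46% = 12.4476% of Bluewater Services GmbH.
Aggregating (R1): 6.48% + 6.1132% + 12.4476% = 25.0408%.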